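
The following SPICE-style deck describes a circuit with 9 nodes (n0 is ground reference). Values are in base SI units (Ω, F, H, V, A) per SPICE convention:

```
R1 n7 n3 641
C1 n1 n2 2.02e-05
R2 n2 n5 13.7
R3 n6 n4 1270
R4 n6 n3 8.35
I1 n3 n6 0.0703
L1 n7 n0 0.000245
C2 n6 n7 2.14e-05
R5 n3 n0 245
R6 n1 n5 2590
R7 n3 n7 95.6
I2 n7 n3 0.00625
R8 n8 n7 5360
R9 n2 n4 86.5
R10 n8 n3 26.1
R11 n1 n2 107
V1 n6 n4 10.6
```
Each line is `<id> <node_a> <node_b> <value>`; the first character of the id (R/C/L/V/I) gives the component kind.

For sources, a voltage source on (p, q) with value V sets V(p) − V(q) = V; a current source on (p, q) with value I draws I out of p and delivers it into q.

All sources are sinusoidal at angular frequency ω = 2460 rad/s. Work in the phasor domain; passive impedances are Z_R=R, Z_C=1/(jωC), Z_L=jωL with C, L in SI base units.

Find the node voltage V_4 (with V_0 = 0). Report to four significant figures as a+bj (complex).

-10.53-0.2452j V

Apply KCL at each of the 8 non-ground nodes and solve the resulting linear system.
Node n1: branches {C1, R6, R11} → V_1 = -10.53-0.2452j
Node n2: branches {C1, R2, R9, R11} → V_2 = -10.53-0.2452j
Node n3: branches {R1, R4, I1, R5, R7, I2, R10} → V_3 = -0.4123-0.2157j
Node n4: branches {R3, R9, V1} → V_4 = -10.53-0.2452j
Node n5: branches {R2, R6} → V_5 = -10.53-0.2452j
Node n6: branches {R3, R4, I1, C2, V1} → V_6 = 0.06645-0.2452j
Node n7: branches {R1, L1, C2, R7, I2, R8} → V_7 = -0.0005307+0.001014j
Node n8: branches {R8, R10} → V_8 = -0.4104-0.2147j
Source currents: i(V1)=-0.008346+0.000j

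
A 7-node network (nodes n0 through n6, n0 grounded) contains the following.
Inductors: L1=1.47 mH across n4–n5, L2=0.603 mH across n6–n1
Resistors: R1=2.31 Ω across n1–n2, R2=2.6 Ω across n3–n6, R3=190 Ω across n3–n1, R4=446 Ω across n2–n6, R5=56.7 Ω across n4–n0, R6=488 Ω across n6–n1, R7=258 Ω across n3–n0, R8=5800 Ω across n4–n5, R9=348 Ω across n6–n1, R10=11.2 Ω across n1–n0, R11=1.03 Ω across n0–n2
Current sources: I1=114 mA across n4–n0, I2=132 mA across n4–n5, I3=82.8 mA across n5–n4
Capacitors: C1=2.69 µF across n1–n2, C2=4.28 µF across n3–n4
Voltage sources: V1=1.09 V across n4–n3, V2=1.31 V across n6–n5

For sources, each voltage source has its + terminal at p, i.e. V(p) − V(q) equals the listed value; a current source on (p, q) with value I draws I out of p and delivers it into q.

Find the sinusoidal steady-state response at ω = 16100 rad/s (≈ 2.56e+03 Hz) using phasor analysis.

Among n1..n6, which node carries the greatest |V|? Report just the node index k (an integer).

5

MNA unknowns: 6 node voltages V₁..V_6 plus 2 source currents (V1, V2)
L1: Y=0.000-0.04225j on G[4,5]
R1: Y=0.4329+0.000j on G[1,2]
R2: Y=0.3846+0.000j on G[3,6]
R3: Y=0.005263+0.000j on G[3,1]
R4: Y=0.002242+0.000j on G[2,6]
I1: z[4]−=0.114, z[0]+=0.114
C1: Y=0.000+0.04331j on G[1,2]
R5: Y=0.01764+0.000j on G[4,0]
R6: Y=0.002049+0.000j on G[6,1]
R7: Y=0.003876+0.000j on G[3,0]
R8: Y=0.0001724+0.000j on G[4,5]
R9: Y=0.002874+0.000j on G[6,1]
C2: Y=0.000+0.06891j on G[3,4]
L2: Y=0.000-0.1030j on G[6,1]
R10: Y=0.08929+0.000j on G[1,0]
R11: Y=0.9709+0.000j on G[0,2]
I2: z[4]−=0.132, z[5]+=0.132
I3: z[5]−=0.0828, z[4]+=0.0828
V1: row V4−V3=1.09, i_V1 at 4,3
V2: row V6−V5=1.31, i_V2 at 6,5
solve → V1=-0.2830+0.05800j, V2=-0.08947+0.01034j, V3=-0.9805-0.7076j, V4=0.1095-0.7076j, V5=-1.851-0.9728j, V6=-0.5406-0.9728j
aux → i_V1=-0.1767+0.02014j, i_V2=-0.06075+0.08277j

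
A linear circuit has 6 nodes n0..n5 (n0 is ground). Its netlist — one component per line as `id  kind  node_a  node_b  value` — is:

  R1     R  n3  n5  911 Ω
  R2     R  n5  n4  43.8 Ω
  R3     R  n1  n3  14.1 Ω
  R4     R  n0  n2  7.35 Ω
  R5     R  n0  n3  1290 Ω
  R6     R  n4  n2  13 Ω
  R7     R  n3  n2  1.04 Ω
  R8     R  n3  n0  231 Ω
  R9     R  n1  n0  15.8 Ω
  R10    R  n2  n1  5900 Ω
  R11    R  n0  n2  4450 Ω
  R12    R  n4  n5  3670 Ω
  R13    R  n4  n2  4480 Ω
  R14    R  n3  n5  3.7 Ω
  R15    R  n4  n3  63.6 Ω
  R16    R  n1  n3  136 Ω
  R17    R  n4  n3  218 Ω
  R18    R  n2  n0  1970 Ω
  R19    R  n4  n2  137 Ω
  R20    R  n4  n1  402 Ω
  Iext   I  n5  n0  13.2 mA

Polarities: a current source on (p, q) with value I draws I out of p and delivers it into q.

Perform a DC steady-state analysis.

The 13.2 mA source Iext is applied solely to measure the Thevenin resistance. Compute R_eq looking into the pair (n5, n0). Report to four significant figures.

R_eq = 9.586 Ω

MNA unknowns: 5 node voltages V₁..V_5
R1: Y=0.001098 on G[3,5]
R2: Y=0.02283 on G[5,4]
R3: Y=0.07092 on G[1,3]
R4: Y=0.1361 on G[0,2]
R5: Y=0.0007752 on G[0,3]
R6: Y=0.07692 on G[4,2]
R7: Y=0.9615 on G[3,2]
R8: Y=0.004329 on G[3,0]
R9: Y=0.06329 on G[1,0]
R10: Y=0.0001695 on G[2,1]
R11: Y=0.0002247 on G[0,2]
R12: Y=0.0002725 on G[4,5]
R13: Y=0.0002232 on G[4,2]
R14: Y=0.2703 on G[3,5]
R15: Y=0.01572 on G[4,3]
R16: Y=0.007353 on G[1,3]
R17: Y=0.004587 on G[4,3]
R18: Y=0.0005076 on G[2,0]
R19: Y=0.007299 on G[4,2]
R20: Y=0.002488 on G[4,1]
Iext: z[5]−=0.0132, z[0]+=0.0132
solve → V1=-0.04581, V2=-0.07226, V3=-0.08161, V4=-0.08283, V5=-0.1265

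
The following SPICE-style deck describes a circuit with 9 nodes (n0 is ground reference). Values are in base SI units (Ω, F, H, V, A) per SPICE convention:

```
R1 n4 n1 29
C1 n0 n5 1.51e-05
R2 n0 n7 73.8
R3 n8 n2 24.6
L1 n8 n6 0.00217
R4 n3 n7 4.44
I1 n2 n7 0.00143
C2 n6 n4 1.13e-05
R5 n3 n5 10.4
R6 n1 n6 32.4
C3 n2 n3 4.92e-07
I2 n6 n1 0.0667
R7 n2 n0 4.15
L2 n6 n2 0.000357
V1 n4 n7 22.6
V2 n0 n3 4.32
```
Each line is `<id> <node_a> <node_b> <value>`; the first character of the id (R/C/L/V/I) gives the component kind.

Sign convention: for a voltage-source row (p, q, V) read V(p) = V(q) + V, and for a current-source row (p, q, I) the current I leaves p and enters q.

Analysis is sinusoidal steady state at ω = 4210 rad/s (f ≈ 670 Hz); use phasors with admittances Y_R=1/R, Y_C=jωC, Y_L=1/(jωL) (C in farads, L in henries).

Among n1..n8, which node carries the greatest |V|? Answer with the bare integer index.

MNA unknowns: 8 node voltages V₁..V_8 plus 2 source currents (V1, V2)
R1: Y=0.03448+0.000j on G[4,1]
C1: Y=0.000+0.06357j on G[0,5]
R2: Y=0.01355+0.000j on G[0,7]
R3: Y=0.04065+0.000j on G[8,2]
L1: Y=0.000-0.1095j on G[8,6]
R4: Y=0.2252+0.000j on G[3,7]
I1: z[2]−=0.00143, z[7]+=0.00143
C2: Y=0.000+0.04757j on G[6,4]
R5: Y=0.09615+0.000j on G[3,5]
R6: Y=0.03086+0.000j on G[1,6]
C3: Y=0.000+0.002071j on G[2,3]
I2: z[6]−=0.0667, z[1]+=0.0667
R7: Y=0.2410+0.000j on G[2,0]
L2: Y=0.000-0.6653j on G[6,2]
V1: row V4−V7=22.6, i_V1 at 4,7
V2: row V0−V3=4.32, i_V2 at 0,3
solve → V1=10.26+0.1849j, V2=2.079+2.554j, V3=-4.320+0.000j, V4=16.45-2.633j, V5=-3.006+1.987j, V6=1.194+3.333j, V7=-6.151-2.633j, V8=1.555+3.527j
aux → i_V1=-0.4971-0.6286j, i_V2=0.2912+0.3886j

4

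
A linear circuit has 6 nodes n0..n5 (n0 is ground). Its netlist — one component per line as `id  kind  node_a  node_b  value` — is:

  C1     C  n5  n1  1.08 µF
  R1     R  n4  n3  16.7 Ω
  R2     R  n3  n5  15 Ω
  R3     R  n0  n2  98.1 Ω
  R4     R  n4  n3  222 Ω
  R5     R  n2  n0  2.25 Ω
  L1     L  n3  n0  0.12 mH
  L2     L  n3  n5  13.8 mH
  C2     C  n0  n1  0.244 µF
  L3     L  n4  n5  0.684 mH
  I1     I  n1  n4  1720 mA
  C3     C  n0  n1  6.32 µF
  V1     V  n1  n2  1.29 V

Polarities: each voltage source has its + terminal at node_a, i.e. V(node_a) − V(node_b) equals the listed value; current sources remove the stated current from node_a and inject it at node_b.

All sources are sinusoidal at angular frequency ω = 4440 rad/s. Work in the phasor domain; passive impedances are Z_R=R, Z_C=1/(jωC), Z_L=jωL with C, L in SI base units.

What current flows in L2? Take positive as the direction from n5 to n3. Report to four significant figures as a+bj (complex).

-0.003801-0.2112j A

Apply KCL at each of the 5 non-ground nodes and solve the resulting linear system.
Node n1: branches {C1, C2, I1, C3, V1} → V_1 = -2.476+0.3218j
Node n2: branches {R3, R5, V1} → V_2 = -3.766+0.3218j
Node n3: branches {R1, R2, R4, L1, L2} → V_3 = 0.03949+0.9173j
Node n4: branches {R1, R4, L3, I1} → V_4 = 13.44+3.287j
Node n5: branches {C1, R2, L2, L3} → V_5 = 12.98+0.6845j
Source currents: i(V1)=-1.712+0.1463j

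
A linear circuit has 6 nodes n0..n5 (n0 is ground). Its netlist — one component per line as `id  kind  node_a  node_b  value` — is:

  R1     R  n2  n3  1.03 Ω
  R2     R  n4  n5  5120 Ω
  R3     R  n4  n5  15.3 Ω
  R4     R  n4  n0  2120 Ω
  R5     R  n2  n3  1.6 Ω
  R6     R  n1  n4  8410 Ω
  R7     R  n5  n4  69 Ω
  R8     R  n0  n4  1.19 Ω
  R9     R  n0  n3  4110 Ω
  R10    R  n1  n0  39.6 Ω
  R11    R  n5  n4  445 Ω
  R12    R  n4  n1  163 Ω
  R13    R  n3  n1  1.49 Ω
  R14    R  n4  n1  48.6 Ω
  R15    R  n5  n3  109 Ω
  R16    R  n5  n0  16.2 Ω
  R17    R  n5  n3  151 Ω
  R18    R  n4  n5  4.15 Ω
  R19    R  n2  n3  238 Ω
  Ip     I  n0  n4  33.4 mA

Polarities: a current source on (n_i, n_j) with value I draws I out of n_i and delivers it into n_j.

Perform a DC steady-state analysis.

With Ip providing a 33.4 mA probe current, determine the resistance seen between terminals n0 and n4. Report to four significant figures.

Element admittances at DC:
  Y(R1) = 0.9709 S between n2,n3
  Y(R2) = 0.0001953 S between n4,n5
  Y(R3) = 0.06536 S between n4,n5
  Y(R4) = 0.0004717 S between n4,n0
  Y(R5) = 0.6250 S between n2,n3
  Y(R6) = 0.0001189 S between n1,n4
  Y(R7) = 0.01449 S between n5,n4
  Y(R8) = 0.8403 S between n0,n4
  Y(R9) = 0.0002433 S between n0,n3
  Y(R10) = 0.02525 S between n1,n0
  Y(R11) = 0.002247 S between n5,n4
  Y(R12) = 0.006135 S between n4,n1
  Y(R13) = 0.6711 S between n3,n1
  Y(R14) = 0.02058 S between n4,n1
  Y(R15) = 0.009174 S between n5,n3
  Y(R16) = 0.06173 S between n5,n0
  Y(R17) = 0.006623 S between n5,n3
  Y(R18) = 0.2410 S between n4,n5
  Y(R19) = 0.004202 S between n2,n3
  Ip: injects 0.0334 A into n4 (from n0)
Assemble and solve the 5×5 MNA system:
  V(n1)=0.02154  V(n2)=0.02174  V(n3)=0.02174  V(n4)=0.03683  V(n5)=0.03056

R_eq = 1.103 Ω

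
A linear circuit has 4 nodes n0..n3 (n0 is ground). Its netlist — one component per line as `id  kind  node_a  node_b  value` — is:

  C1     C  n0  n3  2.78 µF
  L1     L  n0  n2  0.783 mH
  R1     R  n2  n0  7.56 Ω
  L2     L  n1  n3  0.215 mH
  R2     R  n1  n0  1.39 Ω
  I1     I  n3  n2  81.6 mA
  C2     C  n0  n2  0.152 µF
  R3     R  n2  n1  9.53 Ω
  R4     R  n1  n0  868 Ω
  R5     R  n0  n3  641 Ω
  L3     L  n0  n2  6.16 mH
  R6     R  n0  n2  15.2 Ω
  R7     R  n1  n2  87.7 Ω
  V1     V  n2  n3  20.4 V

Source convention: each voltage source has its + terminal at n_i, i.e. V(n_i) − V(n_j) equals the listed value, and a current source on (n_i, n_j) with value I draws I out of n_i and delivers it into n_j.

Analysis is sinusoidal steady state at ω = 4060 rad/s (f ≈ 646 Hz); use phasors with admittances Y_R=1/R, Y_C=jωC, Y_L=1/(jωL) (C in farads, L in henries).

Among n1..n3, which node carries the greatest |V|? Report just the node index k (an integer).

2

Element admittances at ω=4060 rad/s:
  Y(C1) = 0.000+0.01129j S between n0,n3
  Y(L1) = 0.000-0.3146j S between n0,n2
  Y(R1) = 0.1323+0.000j S between n2,n0
  Y(L2) = 0.000-1.146j S between n1,n3
  Y(R2) = 0.7194+0.000j S between n1,n0
  I1: injects 0.0816 A into n2 (from n3)
  Y(C2) = 0.000+0.0006171j S between n0,n2
  Y(R3) = 0.1049+0.000j S between n2,n1
  Y(R4) = 0.001152+0.000j S between n1,n0
  Y(R5) = 0.001560+0.000j S between n0,n3
  Y(L3) = 0.000-0.03998j S between n0,n2
  Y(R6) = 0.06579+0.000j S between n0,n2
  Y(R7) = 0.01140+0.000j S between n1,n2
  V1: constraint V(n2)−V(n3) = 20.4
Assemble and solve the 4×4 MNA system:
  V(n1)=-4.078+5.740j  V(n2)=12.28+1.514j  V(n3)=-8.118+1.514j
  i(V1)=-4.790+4.539j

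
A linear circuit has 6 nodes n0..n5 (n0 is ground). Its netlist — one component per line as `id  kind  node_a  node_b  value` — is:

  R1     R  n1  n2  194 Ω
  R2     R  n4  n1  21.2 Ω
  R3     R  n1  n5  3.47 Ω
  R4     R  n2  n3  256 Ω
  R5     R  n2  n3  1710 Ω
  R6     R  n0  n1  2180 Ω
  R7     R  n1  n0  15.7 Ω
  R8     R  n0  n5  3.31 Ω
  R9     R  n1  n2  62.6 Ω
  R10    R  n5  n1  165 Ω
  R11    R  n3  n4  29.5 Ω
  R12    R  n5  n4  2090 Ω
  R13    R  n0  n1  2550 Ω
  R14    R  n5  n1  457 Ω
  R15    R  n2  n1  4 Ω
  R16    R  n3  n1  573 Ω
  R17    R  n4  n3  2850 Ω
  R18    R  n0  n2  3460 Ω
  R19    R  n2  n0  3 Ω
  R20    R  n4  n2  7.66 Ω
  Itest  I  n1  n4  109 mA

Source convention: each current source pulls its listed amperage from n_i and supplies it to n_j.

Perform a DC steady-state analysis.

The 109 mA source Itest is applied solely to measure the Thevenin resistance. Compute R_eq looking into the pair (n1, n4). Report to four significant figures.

Apply KCL at each of the 5 non-ground nodes and solve the resulting linear system.
Node n1: branches {R1, R2, R3, R6, R7, R9, R10, R13, R14, R15, R16, Itest} → V_1 = -0.1115
Node n2: branches {R1, R4, R5, R9, R15, R18, R19, R20} → V_2 = 0.07110
Node n3: branches {R4, R5, R11, R16, R17} → V_3 = 0.5246
Node n4: branches {R2, R11, R12, R17, R20, Itest} → V_4 = 0.6164
Node n5: branches {R3, R8, R10, R12, R14} → V_5 = -0.05469

R_eq = 6.679 Ω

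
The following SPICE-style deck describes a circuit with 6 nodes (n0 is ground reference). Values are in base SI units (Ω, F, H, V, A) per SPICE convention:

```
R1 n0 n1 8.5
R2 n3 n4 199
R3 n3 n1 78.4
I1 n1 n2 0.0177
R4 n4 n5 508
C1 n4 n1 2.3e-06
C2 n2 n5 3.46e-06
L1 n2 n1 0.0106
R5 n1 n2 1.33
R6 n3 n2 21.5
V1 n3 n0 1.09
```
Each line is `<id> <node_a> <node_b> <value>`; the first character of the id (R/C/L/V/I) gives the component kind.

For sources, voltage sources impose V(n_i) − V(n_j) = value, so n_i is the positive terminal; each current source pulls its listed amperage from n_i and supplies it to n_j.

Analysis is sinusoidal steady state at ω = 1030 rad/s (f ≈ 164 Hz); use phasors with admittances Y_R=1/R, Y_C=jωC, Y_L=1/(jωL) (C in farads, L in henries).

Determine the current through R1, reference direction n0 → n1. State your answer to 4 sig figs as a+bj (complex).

-0.04183-0.0005094j A

Apply KCL at each of the 5 non-ground nodes and solve the resulting linear system.
Node n1: branches {R1, R3, I1, C1, L1, R5} → V_1 = 0.3556+0.004330j
Node n2: branches {I1, C2, L1, R5, R6} → V_2 = 0.4207+0.01154j
Node n3: branches {R2, R3, R6, V1} → V_3 = 1.090+0.000j
Node n4: branches {R2, R4, C1} → V_4 = 0.8250-0.2191j
Node n5: branches {R4, C2} → V_5 = 0.4176-0.2135j
Source currents: i(V1)=-0.04183-0.0005094j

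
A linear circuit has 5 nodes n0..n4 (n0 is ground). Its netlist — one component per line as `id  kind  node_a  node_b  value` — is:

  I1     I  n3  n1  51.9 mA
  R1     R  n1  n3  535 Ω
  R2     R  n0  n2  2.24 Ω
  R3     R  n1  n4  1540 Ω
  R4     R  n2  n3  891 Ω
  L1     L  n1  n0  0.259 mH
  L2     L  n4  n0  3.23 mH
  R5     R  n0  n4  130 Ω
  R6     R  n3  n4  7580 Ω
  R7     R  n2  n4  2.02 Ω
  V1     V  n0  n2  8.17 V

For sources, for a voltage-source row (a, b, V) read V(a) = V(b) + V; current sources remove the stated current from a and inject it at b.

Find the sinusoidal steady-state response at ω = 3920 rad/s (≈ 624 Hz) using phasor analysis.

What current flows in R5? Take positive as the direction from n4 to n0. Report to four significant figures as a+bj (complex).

Element admittances at ω=3920 rad/s:
  I1: injects 0.0519 A into n1 (from n3)
  Y(R1) = 0.001869+0.000j S between n1,n3
  Y(R2) = 0.4464+0.000j S between n0,n2
  Y(R3) = 0.0006494+0.000j S between n1,n4
  Y(R4) = 0.001122+0.000j S between n2,n3
  Y(L1) = 0.000-0.9849j S between n1,n0
  Y(L2) = 0.000-0.07898j S between n4,n0
  Y(R5) = 0.007692+0.000j S between n0,n4
  Y(R6) = 0.0001319+0.000j S between n3,n4
  Y(R7) = 0.4950+0.000j S between n2,n4
  V1: constraint V(n0)−V(n2) = 8.17
Assemble and solve the 5×5 MNA system:
  V(n1)=0.0009238+0.009787j  V(n2)=-8.170+0.000j  V(n3)=-19.88-0.04612j  V(n4)=-7.845-1.230j
  i(V1)=-3.795+0.6092j

-0.06034-0.009465j A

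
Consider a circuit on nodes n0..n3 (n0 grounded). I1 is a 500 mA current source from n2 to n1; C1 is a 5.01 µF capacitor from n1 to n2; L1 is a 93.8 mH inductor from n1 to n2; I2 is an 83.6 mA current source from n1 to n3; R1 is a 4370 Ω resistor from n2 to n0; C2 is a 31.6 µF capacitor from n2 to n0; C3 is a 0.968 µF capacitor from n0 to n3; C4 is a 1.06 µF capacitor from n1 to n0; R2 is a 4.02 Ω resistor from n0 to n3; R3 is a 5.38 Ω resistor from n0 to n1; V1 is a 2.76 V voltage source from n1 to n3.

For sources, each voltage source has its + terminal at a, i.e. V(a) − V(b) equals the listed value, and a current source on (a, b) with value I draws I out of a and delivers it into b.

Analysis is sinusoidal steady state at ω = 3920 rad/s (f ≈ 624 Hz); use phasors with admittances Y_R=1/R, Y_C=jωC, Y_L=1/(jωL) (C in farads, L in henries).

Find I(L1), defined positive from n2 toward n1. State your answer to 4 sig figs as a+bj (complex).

0.009928+0.006203j A

Element admittances at ω=3920 rad/s:
  I1: injects 0.5 A into n1 (from n2)
  Y(C1) = 0.000+0.01964j S between n1,n2
  Y(L1) = 0.000-0.002720j S between n1,n2
  I2: injects 0.0836 A into n3 (from n1)
  Y(R1) = 0.0002288+0.000j S between n2,n0
  Y(C2) = 0.000+0.1239j S between n2,n0
  Y(C3) = 0.000+0.003795j S between n0,n3
  Y(C4) = 0.000+0.004155j S between n1,n0
  Y(R2) = 0.2488+0.000j S between n0,n3
  Y(R3) = 0.1859+0.000j S between n0,n1
  V1: constraint V(n1)−V(n3) = 2.76
Assemble and solve the 4×4 MNA system:
  V(n1)=2.586-0.1120j  V(n2)=0.3050+3.538j  V(n3)=-0.1741-0.1120j
  i(V1)=-0.1265-0.02852j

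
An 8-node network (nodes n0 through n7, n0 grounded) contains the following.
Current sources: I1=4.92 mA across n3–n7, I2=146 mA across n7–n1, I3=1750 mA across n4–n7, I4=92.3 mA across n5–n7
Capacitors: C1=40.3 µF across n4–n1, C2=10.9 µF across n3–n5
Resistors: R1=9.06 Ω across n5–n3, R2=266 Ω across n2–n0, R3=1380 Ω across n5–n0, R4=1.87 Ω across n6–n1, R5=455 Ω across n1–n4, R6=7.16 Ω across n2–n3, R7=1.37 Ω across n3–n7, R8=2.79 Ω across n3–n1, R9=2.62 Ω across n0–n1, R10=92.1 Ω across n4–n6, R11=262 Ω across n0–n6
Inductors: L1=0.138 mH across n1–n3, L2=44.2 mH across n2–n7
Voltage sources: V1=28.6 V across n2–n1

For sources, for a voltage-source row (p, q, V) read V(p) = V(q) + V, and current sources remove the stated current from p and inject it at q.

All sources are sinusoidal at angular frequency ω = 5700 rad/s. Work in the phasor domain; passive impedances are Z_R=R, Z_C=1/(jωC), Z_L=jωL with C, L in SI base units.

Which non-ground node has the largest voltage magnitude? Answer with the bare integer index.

MNA unknowns: 7 node voltages V₁..V_7 plus 1 source current (V1)
I1: z[3]−=0.00492, z[7]+=0.00492
C1: Y=0.000+0.2297j on G[4,1]
R1: Y=0.1104+0.000j on G[5,3]
I2: z[7]−=0.146, z[1]+=0.146
R2: Y=0.003759+0.000j on G[2,0]
R3: Y=0.0007246+0.000j on G[5,0]
R4: Y=0.5348+0.000j on G[6,1]
R5: Y=0.002198+0.000j on G[1,4]
R6: Y=0.1397+0.000j on G[2,3]
L1: Y=0.000-1.271j on G[1,3]
R7: Y=0.7299+0.000j on G[3,7]
R8: Y=0.3584+0.000j on G[3,1]
R9: Y=0.3817+0.000j on G[0,1]
I3: z[4]−=1.75, z[7]+=1.75
L2: Y=0.000-0.003969j on G[2,7]
C2: Y=0.000+0.06213j on G[3,5]
R10: Y=0.01086+0.000j on G[4,6]
I4: z[5]−=0.0923, z[7]+=0.0923
R11: Y=0.003817+0.000j on G[0,6]
V1: row V2−V1=28.6, i_V1 at 2,1
solve → V1=-0.2773-0.009124j, V2=28.32-0.009124j, V3=1.283+3.771j, V4=-0.7019+7.585j, V5=0.6337+4.110j, V6=-0.2838+0.1410j, V7=3.594+3.637j
aux → i_V1=-3.868+0.6262j

2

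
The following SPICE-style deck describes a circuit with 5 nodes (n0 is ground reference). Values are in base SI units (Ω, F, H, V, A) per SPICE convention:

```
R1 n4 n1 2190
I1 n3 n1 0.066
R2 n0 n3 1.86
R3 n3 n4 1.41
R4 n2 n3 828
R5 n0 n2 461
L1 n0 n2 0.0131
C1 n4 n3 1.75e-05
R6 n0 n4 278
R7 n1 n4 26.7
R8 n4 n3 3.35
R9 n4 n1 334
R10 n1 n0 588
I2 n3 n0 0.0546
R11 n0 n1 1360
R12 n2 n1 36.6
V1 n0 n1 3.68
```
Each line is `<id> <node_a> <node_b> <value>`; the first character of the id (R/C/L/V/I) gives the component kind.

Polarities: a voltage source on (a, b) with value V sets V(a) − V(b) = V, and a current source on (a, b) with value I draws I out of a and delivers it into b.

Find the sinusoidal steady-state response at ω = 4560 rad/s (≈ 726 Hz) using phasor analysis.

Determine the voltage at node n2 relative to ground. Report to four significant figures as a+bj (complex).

Apply KCL at each of the 4 non-ground nodes and solve the resulting linear system.
Node n1: branches {R1, I1, R7, R9, R10, R11, R12, V1} → V_1 = -3.680+0.000j
Node n2: branches {R4, R5, L1, R12} → V_2 = -2.538-1.384j
Node n3: branches {I1, R2, R3, R4, C1, R8, I2} → V_3 = -0.4607-0.003588j
Node n4: branches {R1, R3, C1, R6, R7, R8, R9} → V_4 = -0.5835+0.005880j
Source currents: i(V1)=-0.2328+0.03758j

-2.538-1.384j V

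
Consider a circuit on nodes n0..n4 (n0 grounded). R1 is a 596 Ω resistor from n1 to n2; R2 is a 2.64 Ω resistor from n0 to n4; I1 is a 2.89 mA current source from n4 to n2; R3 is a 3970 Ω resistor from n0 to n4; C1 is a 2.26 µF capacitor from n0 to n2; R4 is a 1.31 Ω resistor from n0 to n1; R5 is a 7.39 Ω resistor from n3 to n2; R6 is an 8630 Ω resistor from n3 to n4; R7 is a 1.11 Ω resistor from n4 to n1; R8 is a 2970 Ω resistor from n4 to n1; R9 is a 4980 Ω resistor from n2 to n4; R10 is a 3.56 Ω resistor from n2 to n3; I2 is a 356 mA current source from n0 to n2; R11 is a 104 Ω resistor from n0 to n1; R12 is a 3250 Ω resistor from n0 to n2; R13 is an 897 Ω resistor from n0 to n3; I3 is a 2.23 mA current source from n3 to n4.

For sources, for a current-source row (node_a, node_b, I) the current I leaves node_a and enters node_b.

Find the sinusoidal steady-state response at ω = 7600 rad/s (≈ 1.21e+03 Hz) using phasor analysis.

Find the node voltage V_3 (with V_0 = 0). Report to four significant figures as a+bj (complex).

Element admittances at ω=7600 rad/s:
  Y(R1) = 0.001678+0.000j S between n1,n2
  Y(R2) = 0.3788+0.000j S between n0,n4
  I1: injects 0.00289 A into n2 (from n4)
  Y(R3) = 0.0002519+0.000j S between n0,n4
  Y(C1) = 0.000+0.01718j S between n0,n2
  Y(R4) = 0.7634+0.000j S between n0,n1
  Y(R5) = 0.1353+0.000j S between n3,n2
  Y(R6) = 0.0001159+0.000j S between n3,n4
  Y(R7) = 0.9009+0.000j S between n4,n1
  Y(R8) = 0.0003367+0.000j S between n4,n1
  Y(R9) = 0.0002008+0.000j S between n2,n4
  Y(R10) = 0.2809+0.000j S between n2,n3
  I2: injects 0.356 A into n2 (from n0)
  Y(R11) = 0.009615+0.000j S between n0,n1
  Y(R12) = 0.0003077+0.000j S between n0,n2
  Y(R13) = 0.001115+0.000j S between n0,n3
  I3: injects 0.00223 A into n4 (from n3)
Assemble and solve the 4×4 MNA system:
  V(n1)=0.006790-0.03645j  V(n2)=3.966-19.98j  V(n3)=3.949-19.92j  V(n4)=0.005242-0.03059j

3.949-19.92j V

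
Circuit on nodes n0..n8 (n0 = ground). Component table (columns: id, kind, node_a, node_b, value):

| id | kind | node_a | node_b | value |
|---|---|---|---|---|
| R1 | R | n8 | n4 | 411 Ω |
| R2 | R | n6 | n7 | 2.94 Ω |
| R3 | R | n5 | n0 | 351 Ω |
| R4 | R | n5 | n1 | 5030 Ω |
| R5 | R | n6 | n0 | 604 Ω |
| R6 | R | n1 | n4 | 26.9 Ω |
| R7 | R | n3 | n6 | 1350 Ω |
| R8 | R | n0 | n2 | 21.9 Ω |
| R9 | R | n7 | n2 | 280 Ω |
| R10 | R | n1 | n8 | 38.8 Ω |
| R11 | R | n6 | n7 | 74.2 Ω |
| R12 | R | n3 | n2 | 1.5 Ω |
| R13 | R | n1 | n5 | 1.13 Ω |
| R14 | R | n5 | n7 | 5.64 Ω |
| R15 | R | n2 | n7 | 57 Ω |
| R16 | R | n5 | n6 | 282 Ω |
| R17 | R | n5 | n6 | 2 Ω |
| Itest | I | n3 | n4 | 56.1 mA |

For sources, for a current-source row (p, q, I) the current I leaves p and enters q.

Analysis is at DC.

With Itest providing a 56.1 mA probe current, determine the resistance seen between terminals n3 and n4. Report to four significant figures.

Apply KCL at each of the 8 non-ground nodes and solve the resulting linear system.
Node n1: branches {R4, R6, R10, R13} → V_1 = 2.126
Node n2: branches {R8, R9, R12, R15} → V_2 = -0.2014
Node n3: branches {R7, R12, Itest} → V_3 = -0.2830
Node n4: branches {R1, R6, Itest} → V_4 = 3.550
Node n5: branches {R3, R4, R13, R14, R16, R17} → V_5 = 2.062
Node n6: branches {R2, R5, R7, R11, R16, R17} → V_6 = 2.006
Node n7: branches {R2, R9, R11, R14, R15} → V_7 = 1.940
Node n8: branches {R1, R10} → V_8 = 2.249

R_eq = 68.32 Ω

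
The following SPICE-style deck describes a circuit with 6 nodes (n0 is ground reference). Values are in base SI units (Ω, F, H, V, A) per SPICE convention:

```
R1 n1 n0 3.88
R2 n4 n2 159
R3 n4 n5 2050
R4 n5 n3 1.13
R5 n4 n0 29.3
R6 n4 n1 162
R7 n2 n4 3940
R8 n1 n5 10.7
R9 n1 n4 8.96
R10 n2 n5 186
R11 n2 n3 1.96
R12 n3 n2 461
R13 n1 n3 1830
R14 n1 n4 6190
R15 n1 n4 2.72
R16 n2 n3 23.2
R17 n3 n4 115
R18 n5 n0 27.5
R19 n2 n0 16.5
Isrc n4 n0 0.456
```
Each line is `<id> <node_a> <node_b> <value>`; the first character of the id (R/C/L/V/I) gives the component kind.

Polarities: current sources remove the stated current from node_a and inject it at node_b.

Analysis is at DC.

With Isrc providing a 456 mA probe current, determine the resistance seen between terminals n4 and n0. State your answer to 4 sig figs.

Element admittances at DC:
  Y(R1) = 0.2577 S between n1,n0
  Y(R2) = 0.006289 S between n4,n2
  Y(R3) = 0.0004878 S between n4,n5
  Y(R4) = 0.8850 S between n5,n3
  Y(R5) = 0.03413 S between n4,n0
  Y(R6) = 0.006173 S between n4,n1
  Y(R7) = 0.0002538 S between n2,n4
  Y(R8) = 0.09346 S between n1,n5
  Y(R9) = 0.1116 S between n1,n4
  Y(R10) = 0.005376 S between n2,n5
  Y(R11) = 0.5102 S between n2,n3
  Y(R12) = 0.002169 S between n3,n2
  Y(R13) = 0.0005464 S between n1,n3
  Y(R14) = 0.0001616 S between n1,n4
  Y(R15) = 0.3676 S between n1,n4
  Y(R16) = 0.04310 S between n2,n3
  Y(R17) = 0.008696 S between n3,n4
  Y(R18) = 0.03636 S between n5,n0
  Y(R19) = 0.06061 S between n2,n0
  Isrc: injects 0.456 A into n0 (from n4)
Assemble and solve the 5×5 MNA system:
  V(n1)=-1.243  V(n2)=-0.6655  V(n3)=-0.7216  V(n4)=-1.999  V(n5)=-0.7439

R_eq = 4.385 Ω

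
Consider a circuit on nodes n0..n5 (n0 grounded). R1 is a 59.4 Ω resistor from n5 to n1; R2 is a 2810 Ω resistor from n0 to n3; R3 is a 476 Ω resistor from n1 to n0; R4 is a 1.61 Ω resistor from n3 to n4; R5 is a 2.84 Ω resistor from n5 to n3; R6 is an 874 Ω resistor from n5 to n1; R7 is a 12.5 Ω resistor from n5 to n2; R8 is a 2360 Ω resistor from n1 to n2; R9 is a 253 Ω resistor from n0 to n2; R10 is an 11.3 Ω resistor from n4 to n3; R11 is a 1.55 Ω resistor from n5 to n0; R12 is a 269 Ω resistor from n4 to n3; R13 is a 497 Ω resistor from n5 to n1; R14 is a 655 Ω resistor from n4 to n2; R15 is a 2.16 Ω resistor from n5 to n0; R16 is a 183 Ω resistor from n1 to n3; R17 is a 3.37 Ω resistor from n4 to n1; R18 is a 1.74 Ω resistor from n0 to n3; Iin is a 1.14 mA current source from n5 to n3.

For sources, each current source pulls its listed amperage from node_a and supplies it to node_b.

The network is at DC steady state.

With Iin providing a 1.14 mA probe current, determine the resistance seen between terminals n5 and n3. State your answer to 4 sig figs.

Element admittances at DC:
  Y(R1) = 0.01684 S between n5,n1
  Y(R2) = 0.0003559 S between n0,n3
  Y(R3) = 0.002101 S between n1,n0
  Y(R4) = 0.6211 S between n3,n4
  Y(R5) = 0.3521 S between n5,n3
  Y(R6) = 0.001144 S between n5,n1
  Y(R7) = 0.08000 S between n5,n2
  Y(R8) = 0.0004237 S between n1,n2
  Y(R9) = 0.003953 S between n0,n2
  Y(R10) = 0.08850 S between n4,n3
  Y(R11) = 0.6452 S between n5,n0
  Y(R12) = 0.003717 S between n4,n3
  Y(R13) = 0.002012 S between n5,n1
  Y(R14) = 0.001527 S between n4,n2
  Y(R15) = 0.4630 S between n5,n0
  Y(R16) = 0.005464 S between n1,n3
  Y(R17) = 0.2967 S between n4,n1
  Y(R18) = 0.5747 S between n0,n3
  Iin: injects 0.00114 A into n3 (from n5)
Assemble and solve the 5×5 MNA system:
  V(n1)=0.0008566  V(n2)=-0.0004613  V(n3)=0.0009983  V(n4)=0.0009545  V(n5)=-0.0005180

R_eq = 1.330 Ω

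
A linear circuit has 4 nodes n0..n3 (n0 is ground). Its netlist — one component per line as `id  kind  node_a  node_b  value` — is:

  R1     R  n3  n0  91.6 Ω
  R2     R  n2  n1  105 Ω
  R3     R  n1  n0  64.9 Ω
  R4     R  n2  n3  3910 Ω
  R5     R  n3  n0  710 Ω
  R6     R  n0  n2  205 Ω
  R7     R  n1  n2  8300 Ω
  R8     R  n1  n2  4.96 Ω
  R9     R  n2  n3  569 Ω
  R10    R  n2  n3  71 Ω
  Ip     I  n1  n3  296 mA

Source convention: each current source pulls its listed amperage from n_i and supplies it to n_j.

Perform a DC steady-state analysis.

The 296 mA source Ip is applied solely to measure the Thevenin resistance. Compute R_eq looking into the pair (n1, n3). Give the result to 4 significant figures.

R_eq = 44.69 Ω

Apply KCL at each of the 3 non-ground nodes and solve the resulting linear system.
Node n1: branches {R2, R3, R7, R8, Ip} → V_1 = -5.153
Node n2: branches {R2, R4, R6, R7, R8, R9, R10} → V_2 = -4.128
Node n3: branches {R1, R4, R5, R9, R10, Ip} → V_3 = 8.076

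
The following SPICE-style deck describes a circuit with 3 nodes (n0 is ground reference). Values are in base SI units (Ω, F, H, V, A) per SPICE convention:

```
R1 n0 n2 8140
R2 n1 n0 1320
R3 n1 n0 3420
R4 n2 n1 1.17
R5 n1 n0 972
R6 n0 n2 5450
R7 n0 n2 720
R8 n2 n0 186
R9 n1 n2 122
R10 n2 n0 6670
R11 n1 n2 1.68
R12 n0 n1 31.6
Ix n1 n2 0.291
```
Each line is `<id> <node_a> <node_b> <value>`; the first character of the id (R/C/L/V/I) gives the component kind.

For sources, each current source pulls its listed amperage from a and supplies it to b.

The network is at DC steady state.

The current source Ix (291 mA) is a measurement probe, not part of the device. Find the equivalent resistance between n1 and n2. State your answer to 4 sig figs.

R_eq = 0.6830 Ω

Element admittances at DC:
  Y(R1) = 0.0001229 S between n0,n2
  Y(R2) = 0.0007576 S between n1,n0
  Y(R3) = 0.0002924 S between n1,n0
  Y(R4) = 0.8547 S between n2,n1
  Y(R5) = 0.001029 S between n1,n0
  Y(R6) = 0.0001835 S between n0,n2
  Y(R7) = 0.001389 S between n0,n2
  Y(R8) = 0.005376 S between n2,n0
  Y(R9) = 0.008197 S between n1,n2
  Y(R10) = 0.0001499 S between n2,n0
  Y(R11) = 0.5952 S between n1,n2
  Y(R12) = 0.03165 S between n0,n1
  Ix: injects 0.291 A into n2 (from n1)
Assemble and solve the 2×2 MNA system:
  V(n1)=-0.03505  V(n2)=0.1637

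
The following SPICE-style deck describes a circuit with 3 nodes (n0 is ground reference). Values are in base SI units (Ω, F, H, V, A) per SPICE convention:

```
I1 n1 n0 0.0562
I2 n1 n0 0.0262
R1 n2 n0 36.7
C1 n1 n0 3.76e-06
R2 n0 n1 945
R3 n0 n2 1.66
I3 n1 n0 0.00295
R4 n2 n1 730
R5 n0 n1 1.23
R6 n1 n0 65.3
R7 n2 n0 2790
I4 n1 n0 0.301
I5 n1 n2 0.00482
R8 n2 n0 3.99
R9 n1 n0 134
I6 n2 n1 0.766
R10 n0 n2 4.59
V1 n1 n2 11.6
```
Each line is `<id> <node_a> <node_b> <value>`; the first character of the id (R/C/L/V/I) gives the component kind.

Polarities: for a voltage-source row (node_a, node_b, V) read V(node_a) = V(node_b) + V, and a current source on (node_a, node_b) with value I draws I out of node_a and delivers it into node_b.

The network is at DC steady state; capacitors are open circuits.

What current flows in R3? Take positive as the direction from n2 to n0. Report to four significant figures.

-3.142 A

MNA unknowns: 2 node voltages V₁..V_2 plus 1 source current (V1)
I1: z[1]−=0.0562, z[0]+=0.0562
I2: z[1]−=0.0262, z[0]+=0.0262
R1: Y=0.02725 on G[2,0]
C1: Y=0.000 on G[1,0]
R2: Y=0.001058 on G[0,1]
R3: Y=0.6024 on G[0,2]
I3: z[1]−=0.00295, z[0]+=0.00295
R4: Y=0.001370 on G[2,1]
R5: Y=0.8130 on G[0,1]
R6: Y=0.01531 on G[1,0]
R7: Y=0.0003584 on G[2,0]
I4: z[1]−=0.301, z[0]+=0.301
I5: z[1]−=0.00482, z[2]+=0.00482
R8: Y=0.2506 on G[2,0]
R9: Y=0.007463 on G[1,0]
I6: z[2]−=0.766, z[1]+=0.766
R10: Y=0.2179 on G[0,2]
V1: row V1−V2=11.6, i_V1 at 1,2
solve → V1=6.385, V2=-5.215
aux → i_V1=-4.984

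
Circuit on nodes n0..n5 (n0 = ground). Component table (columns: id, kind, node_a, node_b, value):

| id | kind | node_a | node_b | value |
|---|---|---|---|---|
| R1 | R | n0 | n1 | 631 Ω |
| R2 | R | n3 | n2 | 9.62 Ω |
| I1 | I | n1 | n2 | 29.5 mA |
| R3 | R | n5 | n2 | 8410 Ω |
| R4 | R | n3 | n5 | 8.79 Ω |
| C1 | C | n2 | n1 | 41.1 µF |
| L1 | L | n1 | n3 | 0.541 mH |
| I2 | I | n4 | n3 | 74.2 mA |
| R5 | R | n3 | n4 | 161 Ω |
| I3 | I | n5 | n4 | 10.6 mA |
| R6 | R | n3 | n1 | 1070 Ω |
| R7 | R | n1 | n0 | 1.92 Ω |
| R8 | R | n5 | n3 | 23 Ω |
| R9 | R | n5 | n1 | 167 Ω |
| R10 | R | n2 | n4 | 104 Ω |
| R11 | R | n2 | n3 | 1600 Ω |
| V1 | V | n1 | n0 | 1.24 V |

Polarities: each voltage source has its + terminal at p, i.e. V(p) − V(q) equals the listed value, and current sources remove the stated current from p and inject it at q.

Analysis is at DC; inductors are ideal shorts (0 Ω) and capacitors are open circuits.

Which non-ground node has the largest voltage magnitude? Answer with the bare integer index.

4

MNA unknowns: 5 node voltages V₁..V_5 plus 2 source currents (L1, V1)
R1: Y=0.001585 on G[0,1]
R2: Y=0.1040 on G[3,2]
I1: z[1]−=0.0295, z[2]+=0.0295
R3: Y=0.0001189 on G[5,2]
R4: Y=0.1138 on G[3,5]
C1: Y=0.000 on G[2,1]
L1: row V1−V3=0, i_L1 at 1,3
I2: z[4]−=0.0742, z[3]+=0.0742
R5: Y=0.006211 on G[3,4]
I3: z[5]−=0.0106, z[4]+=0.0106
R6: Y=0.0009346 on G[3,1]
R7: Y=0.5208 on G[1,0]
R8: Y=0.04348 on G[5,3]
R9: Y=0.005988 on G[5,1]
R10: Y=0.009615 on G[2,4]
R11: Y=0.0006250 on G[2,3]
V1: row V1−V0=1.24, i_V1 at 1,0
solve → V1=1.240, V2=1.156, V3=1.240, V4=-2.830, V5=1.175
aux → i_L1=-0.02989, i_V1=-0.6478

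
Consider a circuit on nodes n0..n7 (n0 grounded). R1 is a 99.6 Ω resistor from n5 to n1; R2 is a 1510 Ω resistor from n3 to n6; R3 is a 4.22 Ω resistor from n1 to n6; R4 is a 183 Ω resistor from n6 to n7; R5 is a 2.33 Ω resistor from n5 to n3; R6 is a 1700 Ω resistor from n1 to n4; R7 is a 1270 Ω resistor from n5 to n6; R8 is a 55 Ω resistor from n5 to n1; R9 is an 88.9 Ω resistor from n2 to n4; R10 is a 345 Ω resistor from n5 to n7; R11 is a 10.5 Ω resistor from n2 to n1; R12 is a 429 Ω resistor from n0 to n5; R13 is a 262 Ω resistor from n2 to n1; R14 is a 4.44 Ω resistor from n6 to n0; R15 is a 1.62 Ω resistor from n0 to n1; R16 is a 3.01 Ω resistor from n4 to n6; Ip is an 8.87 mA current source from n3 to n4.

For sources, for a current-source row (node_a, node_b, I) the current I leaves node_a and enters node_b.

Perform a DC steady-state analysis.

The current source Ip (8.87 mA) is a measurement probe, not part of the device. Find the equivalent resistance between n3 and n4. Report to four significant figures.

Element admittances at DC:
  Y(R1) = 0.01004 S between n5,n1
  Y(R2) = 0.0006623 S between n3,n6
  Y(R3) = 0.2370 S between n1,n6
  Y(R4) = 0.005464 S between n6,n7
  Y(R5) = 0.4292 S between n5,n3
  Y(R6) = 0.0005882 S between n1,n4
  Y(R7) = 0.0007874 S between n5,n6
  Y(R8) = 0.01818 S between n5,n1
  Y(R9) = 0.01125 S between n2,n4
  Y(R10) = 0.002899 S between n5,n7
  Y(R11) = 0.09524 S between n2,n1
  Y(R12) = 0.002331 S between n0,n5
  Y(R13) = 0.003817 S between n2,n1
  Y(R14) = 0.2252 S between n6,n0
  Y(R15) = 0.6173 S between n0,n1
  Y(R16) = 0.3322 S between n4,n6
  Ip: injects 0.00887 A into n4 (from n3)
Assemble and solve the 7×7 MNA system:
  V(n1)=-0.004126  V(n2)=0.0003057  V(n3)=-0.2835  V(n4)=0.03934  V(n5)=-0.2633  V(n6)=0.01403  V(n7)=-0.08210

R_eq = 36.40 Ω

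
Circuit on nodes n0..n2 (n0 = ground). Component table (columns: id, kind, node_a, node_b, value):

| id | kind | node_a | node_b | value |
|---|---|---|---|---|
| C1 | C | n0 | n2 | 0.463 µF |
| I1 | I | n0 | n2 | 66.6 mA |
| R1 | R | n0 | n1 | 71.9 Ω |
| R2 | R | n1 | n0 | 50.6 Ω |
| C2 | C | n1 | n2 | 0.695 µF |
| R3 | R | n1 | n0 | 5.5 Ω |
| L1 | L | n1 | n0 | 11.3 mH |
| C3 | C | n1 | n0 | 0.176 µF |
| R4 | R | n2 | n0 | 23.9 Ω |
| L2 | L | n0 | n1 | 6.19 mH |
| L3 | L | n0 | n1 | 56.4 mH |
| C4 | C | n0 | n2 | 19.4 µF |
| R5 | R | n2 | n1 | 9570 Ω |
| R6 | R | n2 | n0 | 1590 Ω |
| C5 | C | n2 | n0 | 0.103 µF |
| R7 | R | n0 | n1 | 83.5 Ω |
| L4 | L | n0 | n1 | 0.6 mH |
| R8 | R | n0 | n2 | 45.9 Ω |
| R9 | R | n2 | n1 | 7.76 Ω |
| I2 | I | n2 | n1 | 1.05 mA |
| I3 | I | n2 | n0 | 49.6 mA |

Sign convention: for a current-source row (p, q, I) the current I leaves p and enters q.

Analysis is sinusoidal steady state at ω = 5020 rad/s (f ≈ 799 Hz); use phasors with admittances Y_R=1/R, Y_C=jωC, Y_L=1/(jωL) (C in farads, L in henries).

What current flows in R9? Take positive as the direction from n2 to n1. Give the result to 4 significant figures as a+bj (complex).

0.007353-0.005751j A

Element admittances at ω=5020 rad/s:
  Y(C1) = 0.000+0.002324j S between n0,n2
  I1: injects 0.0666 A into n2 (from n0)
  Y(R1) = 0.01391+0.000j S between n0,n1
  Y(R2) = 0.01976+0.000j S between n1,n0
  Y(C2) = 0.000+0.003489j S between n1,n2
  Y(R3) = 0.1818+0.000j S between n1,n0
  Y(L1) = 0.000-0.01763j S between n1,n0
  Y(C3) = 0.000+0.0008835j S between n1,n0
  Y(R4) = 0.04184+0.000j S between n2,n0
  Y(L2) = 0.000-0.03218j S between n0,n1
  Y(L3) = 0.000-0.003532j S between n0,n1
  Y(C4) = 0.000+0.09739j S between n0,n2
  Y(R5) = 0.0001045+0.000j S between n2,n1
  Y(R6) = 0.0006289+0.000j S between n2,n0
  Y(C5) = 0.000+0.0005171j S between n2,n0
  Y(R7) = 0.01198+0.000j S between n0,n1
  Y(L4) = 0.000-0.3320j S between n0,n1
  Y(R8) = 0.02179+0.000j S between n0,n2
  Y(R9) = 0.1289+0.000j S between n2,n1
  I2: injects 0.00105 A into n1 (from n2)
  I3: injects 0.0496 A into n0 (from n2)
Assemble and solve the 2×2 MNA system:
  V(n1)=0.02047+0.01017j  V(n2)=0.07753-0.03446j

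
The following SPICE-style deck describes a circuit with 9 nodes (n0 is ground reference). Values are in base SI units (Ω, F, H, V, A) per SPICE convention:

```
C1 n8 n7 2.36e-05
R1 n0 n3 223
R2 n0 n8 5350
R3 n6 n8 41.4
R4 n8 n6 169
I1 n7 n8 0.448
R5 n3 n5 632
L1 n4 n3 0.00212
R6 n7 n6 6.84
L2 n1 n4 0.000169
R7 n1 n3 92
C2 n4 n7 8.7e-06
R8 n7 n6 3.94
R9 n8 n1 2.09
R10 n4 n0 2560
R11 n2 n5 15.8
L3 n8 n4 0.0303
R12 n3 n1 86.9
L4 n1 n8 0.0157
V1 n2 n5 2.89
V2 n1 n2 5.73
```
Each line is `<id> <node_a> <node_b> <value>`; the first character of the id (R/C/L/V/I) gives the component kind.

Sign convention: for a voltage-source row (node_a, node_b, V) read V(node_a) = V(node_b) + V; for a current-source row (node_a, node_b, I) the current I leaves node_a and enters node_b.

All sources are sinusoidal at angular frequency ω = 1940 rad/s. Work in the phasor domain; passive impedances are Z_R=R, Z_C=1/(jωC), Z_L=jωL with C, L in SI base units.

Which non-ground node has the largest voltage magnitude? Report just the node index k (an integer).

Apply KCL at each of the 8 non-ground nodes and solve the resulting linear system.
Node n1: branches {L2, R7, R9, R12, L4, V2} → V_1 = -0.01267+0.08179j
Node n2: branches {R11, V1, V2} → V_2 = -5.743+0.08179j
Node n3: branches {R1, R5, L1, R7, R12} → V_3 = -0.007974-0.01182j
Node n4: branches {L1, L2, C2, R10, L3} → V_4 = 0.001468+0.04459j
Node n5: branches {R5, R11, V1} → V_5 = -8.633+0.08179j
Node n6: branches {R3, R4, R6, R8} → V_6 = -2.312+5.687j
Node n7: branches {C1, I1, R6, C2, R8} → V_7 = -2.500+6.101j
Node n8: branches {C1, R2, R3, R4, I1, R9, L3, L4} → V_8 = 0.1882+0.1904j
Source currents: i(V1)=-0.1966+0.0001481j, i(V2)=-0.01365+0.0001481j

5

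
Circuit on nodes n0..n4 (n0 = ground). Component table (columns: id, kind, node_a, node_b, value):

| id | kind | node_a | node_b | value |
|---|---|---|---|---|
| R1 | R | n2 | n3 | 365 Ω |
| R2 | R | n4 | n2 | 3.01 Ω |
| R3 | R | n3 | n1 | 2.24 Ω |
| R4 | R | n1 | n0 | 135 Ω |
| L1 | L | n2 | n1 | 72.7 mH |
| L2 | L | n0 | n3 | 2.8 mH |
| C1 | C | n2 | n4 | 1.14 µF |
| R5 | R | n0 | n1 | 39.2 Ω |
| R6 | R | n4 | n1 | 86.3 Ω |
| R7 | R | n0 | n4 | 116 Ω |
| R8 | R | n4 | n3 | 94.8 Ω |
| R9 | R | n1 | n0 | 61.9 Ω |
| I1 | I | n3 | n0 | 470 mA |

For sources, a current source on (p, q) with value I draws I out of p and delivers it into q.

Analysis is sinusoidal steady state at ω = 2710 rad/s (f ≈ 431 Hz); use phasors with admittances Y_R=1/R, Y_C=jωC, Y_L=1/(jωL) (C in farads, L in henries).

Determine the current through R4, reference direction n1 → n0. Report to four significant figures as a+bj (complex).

-0.007821-0.02068j A

Apply KCL at each of the 4 non-ground nodes and solve the resulting linear system.
Node n1: branches {R3, R4, L1, R5, R6, R9} → V_1 = -1.056-2.791j
Node n2: branches {R1, R2, L1, C1} → V_2 = -0.9361-2.188j
Node n3: branches {R1, R3, L2, R8, I1} → V_3 = -1.182-3.113j
Node n4: branches {R2, C1, R6, R7, R8} → V_4 = -0.9248-2.182j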